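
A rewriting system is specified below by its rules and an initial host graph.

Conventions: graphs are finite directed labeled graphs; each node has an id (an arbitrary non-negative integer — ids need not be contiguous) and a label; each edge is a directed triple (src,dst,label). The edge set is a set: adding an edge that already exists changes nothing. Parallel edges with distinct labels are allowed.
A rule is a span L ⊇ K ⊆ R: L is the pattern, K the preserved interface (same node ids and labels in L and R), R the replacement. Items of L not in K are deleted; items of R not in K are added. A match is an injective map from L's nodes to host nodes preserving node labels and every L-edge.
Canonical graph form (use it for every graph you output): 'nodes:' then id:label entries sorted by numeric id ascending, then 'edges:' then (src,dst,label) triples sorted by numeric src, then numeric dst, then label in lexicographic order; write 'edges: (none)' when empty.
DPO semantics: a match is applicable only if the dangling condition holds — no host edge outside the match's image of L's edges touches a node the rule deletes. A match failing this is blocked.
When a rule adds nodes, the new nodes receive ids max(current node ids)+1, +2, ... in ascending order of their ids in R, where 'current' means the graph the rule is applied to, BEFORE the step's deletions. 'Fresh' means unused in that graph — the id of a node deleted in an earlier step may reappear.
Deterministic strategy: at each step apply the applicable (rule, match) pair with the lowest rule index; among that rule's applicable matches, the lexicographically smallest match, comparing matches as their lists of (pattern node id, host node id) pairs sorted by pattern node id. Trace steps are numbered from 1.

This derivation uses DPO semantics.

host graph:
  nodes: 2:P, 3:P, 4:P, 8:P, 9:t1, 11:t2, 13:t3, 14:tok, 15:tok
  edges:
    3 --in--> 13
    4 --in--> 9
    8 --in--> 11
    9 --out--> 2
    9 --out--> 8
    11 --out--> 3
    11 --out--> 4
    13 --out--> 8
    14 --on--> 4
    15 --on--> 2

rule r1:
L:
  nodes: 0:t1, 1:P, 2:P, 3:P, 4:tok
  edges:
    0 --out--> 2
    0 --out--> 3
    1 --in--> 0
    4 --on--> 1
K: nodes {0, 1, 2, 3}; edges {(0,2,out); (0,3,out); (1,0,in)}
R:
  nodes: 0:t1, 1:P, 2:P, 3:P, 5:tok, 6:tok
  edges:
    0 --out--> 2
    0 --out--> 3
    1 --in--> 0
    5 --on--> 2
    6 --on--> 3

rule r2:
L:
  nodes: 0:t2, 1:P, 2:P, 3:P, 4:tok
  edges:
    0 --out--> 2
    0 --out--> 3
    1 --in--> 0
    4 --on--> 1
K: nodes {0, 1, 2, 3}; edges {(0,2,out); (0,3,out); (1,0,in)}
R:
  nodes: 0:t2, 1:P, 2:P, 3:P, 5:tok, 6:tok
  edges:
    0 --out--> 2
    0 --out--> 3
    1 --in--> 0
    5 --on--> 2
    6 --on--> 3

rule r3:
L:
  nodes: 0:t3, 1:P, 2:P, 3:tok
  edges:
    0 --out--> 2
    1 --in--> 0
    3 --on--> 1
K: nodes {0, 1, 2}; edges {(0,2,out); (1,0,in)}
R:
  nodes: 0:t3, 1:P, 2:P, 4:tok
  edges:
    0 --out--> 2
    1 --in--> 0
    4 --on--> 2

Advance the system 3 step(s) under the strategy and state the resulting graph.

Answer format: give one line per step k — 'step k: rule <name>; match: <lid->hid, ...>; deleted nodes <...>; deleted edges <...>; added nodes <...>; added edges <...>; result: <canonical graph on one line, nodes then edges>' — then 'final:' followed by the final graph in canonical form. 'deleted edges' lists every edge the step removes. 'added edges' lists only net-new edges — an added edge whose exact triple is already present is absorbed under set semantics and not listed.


step 1: rule r1; match: 0->9, 1->4, 2->2, 3->8, 4->14; deleted nodes 14; deleted edges (14,4,on); added nodes 16, 17; added edges (16,2,on); (17,8,on); result: nodes: 2:P, 3:P, 4:P, 8:P, 9:t1, 11:t2, 13:t3, 15:tok, 16:tok, 17:tok edges: (3,13,in); (4,9,in); (8,11,in); (9,2,out); (9,8,out); (11,3,out); (11,4,out); (13,8,out); (15,2,on); (16,2,on); (17,8,on)
step 2: rule r2; match: 0->11, 1->8, 2->3, 3->4, 4->17; deleted nodes 17; deleted edges (17,8,on); added nodes 18, 19; added edges (18,3,on); (19,4,on); result: nodes: 2:P, 3:P, 4:P, 8:P, 9:t1, 11:t2, 13:t3, 15:tok, 16:tok, 18:tok, 19:tok edges: (3,13,in); (4,9,in); (8,11,in); (9,2,out); (9,8,out); (11,3,out); (11,4,out); (13,8,out); (15,2,on); (16,2,on); (18,3,on); (19,4,on)
step 3: rule r1; match: 0->9, 1->4, 2->2, 3->8, 4->19; deleted nodes 19; deleted edges (19,4,on); added nodes 20, 21; added edges (20,2,on); (21,8,on); result: nodes: 2:P, 3:P, 4:P, 8:P, 9:t1, 11:t2, 13:t3, 15:tok, 16:tok, 18:tok, 20:tok, 21:tok edges: (3,13,in); (4,9,in); (8,11,in); (9,2,out); (9,8,out); (11,3,out); (11,4,out); (13,8,out); (15,2,on); (16,2,on); (18,3,on); (20,2,on); (21,8,on)
final:
nodes: 2:P, 3:P, 4:P, 8:P, 9:t1, 11:t2, 13:t3, 15:tok, 16:tok, 18:tok, 20:tok, 21:tok
edges: (3,13,in); (4,9,in); (8,11,in); (9,2,out); (9,8,out); (11,3,out); (11,4,out); (13,8,out); (15,2,on); (16,2,on); (18,3,on); (20,2,on); (21,8,on)


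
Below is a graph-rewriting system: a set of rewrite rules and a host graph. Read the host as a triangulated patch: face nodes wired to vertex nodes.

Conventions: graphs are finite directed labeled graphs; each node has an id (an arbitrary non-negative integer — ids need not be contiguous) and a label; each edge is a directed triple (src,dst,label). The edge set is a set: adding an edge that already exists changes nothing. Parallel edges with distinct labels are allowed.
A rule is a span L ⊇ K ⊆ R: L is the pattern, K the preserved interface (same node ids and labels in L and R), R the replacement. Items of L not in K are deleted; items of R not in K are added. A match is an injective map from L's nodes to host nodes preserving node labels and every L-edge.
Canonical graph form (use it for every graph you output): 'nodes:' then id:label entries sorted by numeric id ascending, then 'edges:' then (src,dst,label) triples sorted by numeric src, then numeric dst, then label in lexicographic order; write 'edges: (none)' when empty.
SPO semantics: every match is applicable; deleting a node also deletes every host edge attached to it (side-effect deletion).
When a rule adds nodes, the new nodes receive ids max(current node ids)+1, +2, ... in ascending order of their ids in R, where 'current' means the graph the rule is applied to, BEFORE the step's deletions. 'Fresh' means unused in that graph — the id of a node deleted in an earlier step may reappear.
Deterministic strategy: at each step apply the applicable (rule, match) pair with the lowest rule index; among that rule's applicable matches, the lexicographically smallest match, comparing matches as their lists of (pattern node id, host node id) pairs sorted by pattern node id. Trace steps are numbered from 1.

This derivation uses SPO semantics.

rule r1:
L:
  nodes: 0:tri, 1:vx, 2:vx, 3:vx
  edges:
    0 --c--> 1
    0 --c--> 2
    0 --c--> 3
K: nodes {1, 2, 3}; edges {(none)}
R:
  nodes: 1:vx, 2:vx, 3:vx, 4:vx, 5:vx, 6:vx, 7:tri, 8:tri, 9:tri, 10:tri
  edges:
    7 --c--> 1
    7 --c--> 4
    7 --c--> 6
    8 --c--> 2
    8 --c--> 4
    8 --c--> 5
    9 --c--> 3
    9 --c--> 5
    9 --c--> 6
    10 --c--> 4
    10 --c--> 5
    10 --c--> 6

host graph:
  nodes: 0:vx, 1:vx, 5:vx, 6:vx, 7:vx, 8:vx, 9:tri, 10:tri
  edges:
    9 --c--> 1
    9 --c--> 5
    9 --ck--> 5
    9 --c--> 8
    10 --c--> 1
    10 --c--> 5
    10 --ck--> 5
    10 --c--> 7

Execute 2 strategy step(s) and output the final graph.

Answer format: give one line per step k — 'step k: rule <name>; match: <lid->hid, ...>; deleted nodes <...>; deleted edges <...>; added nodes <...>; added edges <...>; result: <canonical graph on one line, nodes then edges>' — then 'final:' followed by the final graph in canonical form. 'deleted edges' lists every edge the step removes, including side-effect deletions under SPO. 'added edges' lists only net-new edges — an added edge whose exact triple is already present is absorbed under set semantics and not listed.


step 1: rule r1; match: 0->9, 1->1, 2->5, 3->8; deleted nodes 9; deleted edges (9,1,c); (9,5,c); (9,5,ck); (9,8,c); added nodes 11, 12, 13, 14, 15, 16, 17; added edges (14,1,c); (14,11,c); (14,13,c); (15,5,c); (15,11,c); (15,12,c); (16,8,c); (16,12,c); (16,13,c); (17,11,c); (17,12,c); (17,13,c); result: nodes: 0:vx, 1:vx, 5:vx, 6:vx, 7:vx, 8:vx, 10:tri, 11:vx, 12:vx, 13:vx, 14:tri, 15:tri, 16:tri, 17:tri edges: (10,1,c); (10,5,c); (10,5,ck); (10,7,c); (14,1,c); (14,11,c); (14,13,c); (15,5,c); (15,11,c); (15,12,c); (16,8,c); (16,12,c); (16,13,c); (17,11,c); (17,12,c); (17,13,c)
step 2: rule r1; match: 0->10, 1->1, 2->5, 3->7; deleted nodes 10; deleted edges (10,1,c); (10,5,c); (10,5,ck); (10,7,c); added nodes 18, 19, 20, 21, 22, 23, 24; added edges (21,1,c); (21,18,c); (21,20,c); (22,5,c); (22,18,c); (22,19,c); (23,7,c); (23,19,c); (23,20,c); (24,18,c); (24,19,c); (24,20,c); result: nodes: 0:vx, 1:vx, 5:vx, 6:vx, 7:vx, 8:vx, 11:vx, 12:vx, 13:vx, 14:tri, 15:tri, 16:tri, 17:tri, 18:vx, 19:vx, 20:vx, 21:tri, 22:tri, 23:tri, 24:tri edges: (14,1,c); (14,11,c); (14,13,c); (15,5,c); (15,11,c); (15,12,c); (16,8,c); (16,12,c); (16,13,c); (17,11,c); (17,12,c); (17,13,c); (21,1,c); (21,18,c); (21,20,c); (22,5,c); (22,18,c); (22,19,c); (23,7,c); (23,19,c); (23,20,c); (24,18,c); (24,19,c); (24,20,c)
final:
nodes: 0:vx, 1:vx, 5:vx, 6:vx, 7:vx, 8:vx, 11:vx, 12:vx, 13:vx, 14:tri, 15:tri, 16:tri, 17:tri, 18:vx, 19:vx, 20:vx, 21:tri, 22:tri, 23:tri, 24:tri
edges: (14,1,c); (14,11,c); (14,13,c); (15,5,c); (15,11,c); (15,12,c); (16,8,c); (16,12,c); (16,13,c); (17,11,c); (17,12,c); (17,13,c); (21,1,c); (21,18,c); (21,20,c); (22,5,c); (22,18,c); (22,19,c); (23,7,c); (23,19,c); (23,20,c); (24,18,c); (24,19,c); (24,20,c)


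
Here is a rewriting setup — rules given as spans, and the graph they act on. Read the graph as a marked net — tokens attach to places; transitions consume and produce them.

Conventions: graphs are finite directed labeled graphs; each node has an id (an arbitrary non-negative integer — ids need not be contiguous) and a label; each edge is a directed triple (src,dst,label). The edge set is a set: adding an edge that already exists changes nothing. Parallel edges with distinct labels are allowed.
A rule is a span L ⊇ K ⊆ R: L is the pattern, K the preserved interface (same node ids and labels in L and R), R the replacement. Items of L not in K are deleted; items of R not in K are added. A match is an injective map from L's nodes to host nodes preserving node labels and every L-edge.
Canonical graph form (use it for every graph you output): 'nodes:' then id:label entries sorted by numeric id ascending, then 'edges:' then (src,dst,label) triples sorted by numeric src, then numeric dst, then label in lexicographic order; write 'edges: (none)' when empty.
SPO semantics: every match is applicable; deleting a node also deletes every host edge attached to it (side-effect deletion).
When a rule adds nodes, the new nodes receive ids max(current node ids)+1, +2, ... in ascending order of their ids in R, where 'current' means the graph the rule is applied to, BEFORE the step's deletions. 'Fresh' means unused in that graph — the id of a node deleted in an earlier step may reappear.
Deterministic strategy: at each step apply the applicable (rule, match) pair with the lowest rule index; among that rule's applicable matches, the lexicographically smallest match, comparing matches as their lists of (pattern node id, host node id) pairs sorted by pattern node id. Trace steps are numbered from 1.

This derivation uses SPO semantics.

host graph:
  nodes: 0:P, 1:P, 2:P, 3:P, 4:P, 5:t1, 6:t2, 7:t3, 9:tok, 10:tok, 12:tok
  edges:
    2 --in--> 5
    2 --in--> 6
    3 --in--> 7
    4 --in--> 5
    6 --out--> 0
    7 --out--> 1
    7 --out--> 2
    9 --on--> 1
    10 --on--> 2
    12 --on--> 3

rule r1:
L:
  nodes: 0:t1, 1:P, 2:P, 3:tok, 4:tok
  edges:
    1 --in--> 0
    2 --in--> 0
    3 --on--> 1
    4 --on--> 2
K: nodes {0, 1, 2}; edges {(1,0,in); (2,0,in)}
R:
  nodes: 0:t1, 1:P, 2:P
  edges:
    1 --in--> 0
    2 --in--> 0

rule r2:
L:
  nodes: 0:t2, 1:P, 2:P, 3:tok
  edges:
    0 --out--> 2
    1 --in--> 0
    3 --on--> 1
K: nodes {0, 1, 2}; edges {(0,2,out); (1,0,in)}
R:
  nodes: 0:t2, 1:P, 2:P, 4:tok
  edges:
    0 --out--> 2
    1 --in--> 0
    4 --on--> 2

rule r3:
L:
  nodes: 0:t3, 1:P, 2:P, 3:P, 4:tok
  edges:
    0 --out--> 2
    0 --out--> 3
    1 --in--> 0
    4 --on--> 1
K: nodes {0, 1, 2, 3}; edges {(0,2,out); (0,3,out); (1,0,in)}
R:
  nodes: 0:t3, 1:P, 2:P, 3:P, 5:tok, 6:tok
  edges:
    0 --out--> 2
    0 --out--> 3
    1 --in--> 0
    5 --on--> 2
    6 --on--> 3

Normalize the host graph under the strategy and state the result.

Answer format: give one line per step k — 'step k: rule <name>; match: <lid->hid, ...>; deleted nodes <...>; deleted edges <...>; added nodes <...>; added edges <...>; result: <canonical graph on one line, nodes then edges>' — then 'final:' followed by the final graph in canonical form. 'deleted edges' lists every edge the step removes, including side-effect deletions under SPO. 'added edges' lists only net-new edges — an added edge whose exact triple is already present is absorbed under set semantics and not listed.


step 1: rule r2; match: 0->6, 1->2, 2->0, 3->10; deleted nodes 10; deleted edges (10,2,on); added nodes 13; added edges (13,0,on); result: nodes: 0:P, 1:P, 2:P, 3:P, 4:P, 5:t1, 6:t2, 7:t3, 9:tok, 12:tok, 13:tok edges: (2,5,in); (2,6,in); (3,7,in); (4,5,in); (6,0,out); (7,1,out); (7,2,out); (9,1,on); (12,3,on); (13,0,on)
step 2: rule r3; match: 0->7, 1->3, 2->1, 3->2, 4->12; deleted nodes 12; deleted edges (12,3,on); added nodes 14, 15; added edges (14,1,on); (15,2,on); result: nodes: 0:P, 1:P, 2:P, 3:P, 4:P, 5:t1, 6:t2, 7:t3, 9:tok, 13:tok, 14:tok, 15:tok edges: (2,5,in); (2,6,in); (3,7,in); (4,5,in); (6,0,out); (7,1,out); (7,2,out); (9,1,on); (13,0,on); (14,1,on); (15,2,on)
step 3: rule r2; match: 0->6, 1->2, 2->0, 3->15; deleted nodes 15; deleted edges (15,2,on); added nodes 16; added edges (16,0,on); result: nodes: 0:P, 1:P, 2:P, 3:P, 4:P, 5:t1, 6:t2, 7:t3, 9:tok, 13:tok, 14:tok, 16:tok edges: (2,5,in); (2,6,in); (3,7,in); (4,5,in); (6,0,out); (7,1,out); (7,2,out); (9,1,on); (13,0,on); (14,1,on); (16,0,on)
final:
nodes: 0:P, 1:P, 2:P, 3:P, 4:P, 5:t1, 6:t2, 7:t3, 9:tok, 13:tok, 14:tok, 16:tok
edges: (2,5,in); (2,6,in); (3,7,in); (4,5,in); (6,0,out); (7,1,out); (7,2,out); (9,1,on); (13,0,on); (14,1,on); (16,0,on)


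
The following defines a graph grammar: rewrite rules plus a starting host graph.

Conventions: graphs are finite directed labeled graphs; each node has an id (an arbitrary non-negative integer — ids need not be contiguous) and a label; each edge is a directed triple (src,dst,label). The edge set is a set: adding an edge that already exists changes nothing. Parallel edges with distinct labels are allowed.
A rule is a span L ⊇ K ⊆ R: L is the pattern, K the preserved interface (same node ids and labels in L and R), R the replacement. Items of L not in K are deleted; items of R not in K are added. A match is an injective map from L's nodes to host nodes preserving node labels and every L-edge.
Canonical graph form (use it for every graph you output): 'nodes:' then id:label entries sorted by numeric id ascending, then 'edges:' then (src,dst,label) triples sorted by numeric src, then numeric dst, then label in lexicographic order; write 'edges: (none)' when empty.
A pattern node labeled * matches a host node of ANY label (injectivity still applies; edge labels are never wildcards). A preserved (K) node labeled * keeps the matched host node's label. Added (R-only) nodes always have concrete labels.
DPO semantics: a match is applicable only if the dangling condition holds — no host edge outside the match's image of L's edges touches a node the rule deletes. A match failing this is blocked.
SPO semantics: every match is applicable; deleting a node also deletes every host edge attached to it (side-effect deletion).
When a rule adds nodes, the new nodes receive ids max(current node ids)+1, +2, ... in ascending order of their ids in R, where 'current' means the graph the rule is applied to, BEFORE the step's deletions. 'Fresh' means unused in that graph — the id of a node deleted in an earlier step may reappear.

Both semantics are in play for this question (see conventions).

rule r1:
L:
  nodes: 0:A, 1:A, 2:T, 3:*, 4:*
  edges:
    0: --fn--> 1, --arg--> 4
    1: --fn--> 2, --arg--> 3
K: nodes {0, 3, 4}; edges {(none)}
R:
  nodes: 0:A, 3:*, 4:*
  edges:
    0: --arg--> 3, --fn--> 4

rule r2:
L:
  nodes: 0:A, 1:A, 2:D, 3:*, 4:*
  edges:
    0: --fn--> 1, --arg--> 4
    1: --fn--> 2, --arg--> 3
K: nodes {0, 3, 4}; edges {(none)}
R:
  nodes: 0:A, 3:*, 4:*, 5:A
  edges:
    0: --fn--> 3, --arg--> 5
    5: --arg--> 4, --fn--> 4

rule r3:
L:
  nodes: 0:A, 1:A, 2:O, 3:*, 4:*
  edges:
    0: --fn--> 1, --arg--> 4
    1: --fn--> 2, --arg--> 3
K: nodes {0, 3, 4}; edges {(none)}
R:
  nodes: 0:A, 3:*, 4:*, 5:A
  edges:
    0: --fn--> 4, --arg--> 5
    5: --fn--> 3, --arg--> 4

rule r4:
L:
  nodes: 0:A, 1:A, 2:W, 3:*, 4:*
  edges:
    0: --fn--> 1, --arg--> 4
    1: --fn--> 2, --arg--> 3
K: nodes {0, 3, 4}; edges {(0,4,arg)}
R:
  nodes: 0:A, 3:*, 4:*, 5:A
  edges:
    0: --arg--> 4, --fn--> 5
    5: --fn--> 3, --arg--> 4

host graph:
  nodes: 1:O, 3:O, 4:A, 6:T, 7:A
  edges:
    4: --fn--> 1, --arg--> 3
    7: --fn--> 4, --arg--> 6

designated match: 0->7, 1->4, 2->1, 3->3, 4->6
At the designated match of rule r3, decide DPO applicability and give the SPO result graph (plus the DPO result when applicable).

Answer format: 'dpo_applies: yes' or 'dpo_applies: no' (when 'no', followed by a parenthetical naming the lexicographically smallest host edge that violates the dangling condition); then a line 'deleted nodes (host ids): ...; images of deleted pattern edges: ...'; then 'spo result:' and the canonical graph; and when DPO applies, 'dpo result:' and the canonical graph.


dpo_applies: yes
deleted nodes (host ids): 1, 4; images of deleted pattern edges: (4,1,fn); (4,3,arg); (7,4,fn); (7,6,arg)
spo result:
nodes: 3:O, 6:T, 7:A, 8:A
edges: (7,6,fn); (7,8,arg); (8,3,fn); (8,6,arg)
dpo result:
nodes: 3:O, 6:T, 7:A, 8:A
edges: (7,6,fn); (7,8,arg); (8,3,fn); (8,6,arg)


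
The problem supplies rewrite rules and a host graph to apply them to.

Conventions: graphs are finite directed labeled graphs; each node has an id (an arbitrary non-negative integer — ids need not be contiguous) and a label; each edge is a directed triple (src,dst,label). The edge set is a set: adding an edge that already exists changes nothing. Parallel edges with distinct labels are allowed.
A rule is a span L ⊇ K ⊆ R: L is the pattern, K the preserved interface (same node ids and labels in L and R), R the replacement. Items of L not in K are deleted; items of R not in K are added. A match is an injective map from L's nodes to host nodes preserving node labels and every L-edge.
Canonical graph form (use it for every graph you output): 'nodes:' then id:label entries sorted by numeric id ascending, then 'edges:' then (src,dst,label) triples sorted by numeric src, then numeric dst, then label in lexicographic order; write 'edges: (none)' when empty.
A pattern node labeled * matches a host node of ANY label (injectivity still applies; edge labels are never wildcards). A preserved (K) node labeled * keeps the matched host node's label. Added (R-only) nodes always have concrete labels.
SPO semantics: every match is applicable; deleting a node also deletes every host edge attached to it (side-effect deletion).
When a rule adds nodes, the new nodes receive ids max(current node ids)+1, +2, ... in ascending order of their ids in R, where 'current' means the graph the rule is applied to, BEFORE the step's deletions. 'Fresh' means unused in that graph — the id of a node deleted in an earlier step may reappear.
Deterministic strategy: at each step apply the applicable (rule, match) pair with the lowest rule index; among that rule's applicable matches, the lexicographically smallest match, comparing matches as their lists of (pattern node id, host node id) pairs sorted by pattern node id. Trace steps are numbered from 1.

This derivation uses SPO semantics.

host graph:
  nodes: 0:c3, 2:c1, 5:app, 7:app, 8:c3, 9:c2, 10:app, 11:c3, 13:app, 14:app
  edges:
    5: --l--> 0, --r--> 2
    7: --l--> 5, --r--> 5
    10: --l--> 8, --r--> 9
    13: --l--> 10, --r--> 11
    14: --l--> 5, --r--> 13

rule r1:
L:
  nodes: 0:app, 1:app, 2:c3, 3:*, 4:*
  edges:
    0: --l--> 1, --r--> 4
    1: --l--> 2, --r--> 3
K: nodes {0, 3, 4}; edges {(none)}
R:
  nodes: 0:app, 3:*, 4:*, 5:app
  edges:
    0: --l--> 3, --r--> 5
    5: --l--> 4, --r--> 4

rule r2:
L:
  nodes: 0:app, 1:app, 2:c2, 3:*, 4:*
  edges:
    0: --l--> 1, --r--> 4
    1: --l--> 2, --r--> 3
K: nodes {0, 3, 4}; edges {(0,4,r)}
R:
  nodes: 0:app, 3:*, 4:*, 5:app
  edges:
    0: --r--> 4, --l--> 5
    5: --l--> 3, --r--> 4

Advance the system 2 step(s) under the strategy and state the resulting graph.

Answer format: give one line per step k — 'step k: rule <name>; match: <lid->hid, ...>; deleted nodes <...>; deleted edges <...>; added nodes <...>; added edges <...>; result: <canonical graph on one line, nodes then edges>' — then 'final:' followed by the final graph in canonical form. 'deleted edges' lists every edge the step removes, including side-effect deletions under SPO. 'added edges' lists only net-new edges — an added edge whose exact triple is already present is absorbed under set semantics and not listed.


step 1: rule r1; match: 0->13, 1->10, 2->8, 3->9, 4->11; deleted nodes 8, 10; deleted edges (10,8,l); (10,9,r); (13,10,l); (13,11,r); added nodes 15; added edges (13,9,l); (13,15,r); (15,11,l); (15,11,r); result: nodes: 0:c3, 2:c1, 5:app, 7:app, 9:c2, 11:c3, 13:app, 14:app, 15:app edges: (5,0,l); (5,2,r); (7,5,l); (7,5,r); (13,9,l); (13,15,r); (14,5,l); (14,13,r); (15,11,l); (15,11,r)
step 2: rule r1; match: 0->14, 1->5, 2->0, 3->2, 4->13; deleted nodes 0, 5; deleted edges (5,0,l); (5,2,r); (7,5,l); (7,5,r); (14,5,l); (14,13,r); added nodes 16; added edges (14,2,l); (14,16,r); (16,13,l); (16,13,r); result: nodes: 2:c1, 7:app, 9:c2, 11:c3, 13:app, 14:app, 15:app, 16:app edges: (13,9,l); (13,15,r); (14,2,l); (14,16,r); (15,11,l); (15,11,r); (16,13,l); (16,13,r)
final:
nodes: 2:c1, 7:app, 9:c2, 11:c3, 13:app, 14:app, 15:app, 16:app
edges: (13,9,l); (13,15,r); (14,2,l); (14,16,r); (15,11,l); (15,11,r); (16,13,l); (16,13,r)


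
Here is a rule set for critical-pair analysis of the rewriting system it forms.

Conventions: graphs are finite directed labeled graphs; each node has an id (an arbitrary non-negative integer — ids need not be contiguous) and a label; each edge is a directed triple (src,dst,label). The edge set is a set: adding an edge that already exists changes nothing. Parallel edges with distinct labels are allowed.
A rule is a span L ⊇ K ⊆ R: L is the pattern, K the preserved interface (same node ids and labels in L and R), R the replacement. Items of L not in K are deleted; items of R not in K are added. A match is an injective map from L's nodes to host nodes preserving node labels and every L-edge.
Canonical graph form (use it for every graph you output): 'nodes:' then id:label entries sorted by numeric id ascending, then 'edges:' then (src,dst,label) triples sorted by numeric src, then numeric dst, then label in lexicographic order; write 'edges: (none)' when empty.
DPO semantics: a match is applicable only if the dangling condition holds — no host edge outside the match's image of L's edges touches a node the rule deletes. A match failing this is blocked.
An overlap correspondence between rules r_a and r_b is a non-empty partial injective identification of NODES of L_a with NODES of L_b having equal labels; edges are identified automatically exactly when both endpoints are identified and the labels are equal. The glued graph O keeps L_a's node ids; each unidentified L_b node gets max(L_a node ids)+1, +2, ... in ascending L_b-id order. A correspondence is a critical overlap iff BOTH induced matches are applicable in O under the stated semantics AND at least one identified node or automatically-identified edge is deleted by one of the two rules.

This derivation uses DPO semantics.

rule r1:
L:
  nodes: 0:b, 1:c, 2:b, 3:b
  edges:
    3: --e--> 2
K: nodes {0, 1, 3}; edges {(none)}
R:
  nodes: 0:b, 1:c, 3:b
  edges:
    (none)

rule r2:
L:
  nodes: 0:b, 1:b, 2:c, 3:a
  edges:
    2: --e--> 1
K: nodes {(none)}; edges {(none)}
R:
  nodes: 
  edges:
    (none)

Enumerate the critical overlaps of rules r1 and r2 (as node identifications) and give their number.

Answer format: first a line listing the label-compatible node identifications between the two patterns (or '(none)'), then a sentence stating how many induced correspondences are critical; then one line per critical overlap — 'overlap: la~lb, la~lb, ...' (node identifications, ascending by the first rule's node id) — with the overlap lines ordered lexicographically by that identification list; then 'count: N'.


label-compatible node identifications between L(r1) and L(r2): 0~0, 0~1, 1~2, 2~0, 2~1, 3~0, 3~1
5 of the induced correspondences are critical overlaps of r1 and r2.
overlap: 0~0
overlap: 0~0, 1~2
overlap: 0~1
overlap: 0~1, 1~2
overlap: 1~2
count: 5


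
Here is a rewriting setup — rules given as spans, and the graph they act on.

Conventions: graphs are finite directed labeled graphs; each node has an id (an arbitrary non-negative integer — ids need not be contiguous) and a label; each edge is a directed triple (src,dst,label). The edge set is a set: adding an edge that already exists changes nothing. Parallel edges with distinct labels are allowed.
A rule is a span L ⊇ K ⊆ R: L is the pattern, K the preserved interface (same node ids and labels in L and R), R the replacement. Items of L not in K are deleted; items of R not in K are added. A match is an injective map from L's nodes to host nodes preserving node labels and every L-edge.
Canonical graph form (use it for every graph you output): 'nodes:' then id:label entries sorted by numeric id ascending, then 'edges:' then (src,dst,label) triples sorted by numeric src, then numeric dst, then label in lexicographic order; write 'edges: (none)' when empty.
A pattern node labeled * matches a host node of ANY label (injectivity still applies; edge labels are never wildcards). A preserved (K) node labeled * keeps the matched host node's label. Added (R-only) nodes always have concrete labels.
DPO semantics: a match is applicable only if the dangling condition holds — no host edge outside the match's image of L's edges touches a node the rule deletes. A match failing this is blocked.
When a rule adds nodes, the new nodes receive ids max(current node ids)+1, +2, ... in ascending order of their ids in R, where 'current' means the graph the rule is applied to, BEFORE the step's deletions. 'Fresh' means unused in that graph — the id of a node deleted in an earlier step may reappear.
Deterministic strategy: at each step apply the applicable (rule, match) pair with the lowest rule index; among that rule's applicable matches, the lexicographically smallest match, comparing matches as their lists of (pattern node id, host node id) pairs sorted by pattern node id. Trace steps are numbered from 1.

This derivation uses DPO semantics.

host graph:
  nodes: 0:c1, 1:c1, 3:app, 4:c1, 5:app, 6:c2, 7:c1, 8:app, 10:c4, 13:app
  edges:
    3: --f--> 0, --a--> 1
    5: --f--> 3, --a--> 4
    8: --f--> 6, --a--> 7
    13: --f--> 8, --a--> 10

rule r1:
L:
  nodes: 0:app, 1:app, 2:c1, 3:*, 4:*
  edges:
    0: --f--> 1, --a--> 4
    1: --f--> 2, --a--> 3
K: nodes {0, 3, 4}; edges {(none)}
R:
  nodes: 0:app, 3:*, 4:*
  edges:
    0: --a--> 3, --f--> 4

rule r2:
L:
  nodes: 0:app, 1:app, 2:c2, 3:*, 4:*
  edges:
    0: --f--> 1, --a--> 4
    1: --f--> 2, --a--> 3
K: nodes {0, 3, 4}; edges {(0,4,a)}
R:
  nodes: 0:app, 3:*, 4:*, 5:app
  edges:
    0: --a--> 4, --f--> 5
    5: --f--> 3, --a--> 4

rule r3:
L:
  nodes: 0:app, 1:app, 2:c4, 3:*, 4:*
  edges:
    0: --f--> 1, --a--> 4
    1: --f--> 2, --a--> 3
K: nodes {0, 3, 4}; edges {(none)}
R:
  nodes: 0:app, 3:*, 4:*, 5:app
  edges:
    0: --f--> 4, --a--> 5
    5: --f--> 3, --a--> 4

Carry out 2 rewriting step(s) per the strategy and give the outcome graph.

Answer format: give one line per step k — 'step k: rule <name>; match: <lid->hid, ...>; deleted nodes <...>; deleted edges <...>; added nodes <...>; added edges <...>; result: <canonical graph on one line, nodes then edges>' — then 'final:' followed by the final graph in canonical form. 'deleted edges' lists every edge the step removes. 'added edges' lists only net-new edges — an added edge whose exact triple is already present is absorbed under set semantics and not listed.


step 1: rule r1; match: 0->5, 1->3, 2->0, 3->1, 4->4; deleted nodes 0, 3; deleted edges (3,0,f); (3,1,a); (5,3,f); (5,4,a); added nodes (none); added edges (5,1,a); (5,4,f); result: nodes: 1:c1, 4:c1, 5:app, 6:c2, 7:c1, 8:app, 10:c4, 13:app edges: (5,1,a); (5,4,f); (8,6,f); (8,7,a); (13,8,f); (13,10,a)
step 2: rule r2; match: 0->13, 1->8, 2->6, 3->7, 4->10; deleted nodes 6, 8; deleted edges (8,6,f); (8,7,a); (13,8,f); added nodes 14; added edges (13,14,f); (14,7,f); (14,10,a); result: nodes: 1:c1, 4:c1, 5:app, 7:c1, 10:c4, 13:app, 14:app edges: (5,1,a); (5,4,f); (13,10,a); (13,14,f); (14,7,f); (14,10,a)
final:
nodes: 1:c1, 4:c1, 5:app, 7:c1, 10:c4, 13:app, 14:app
edges: (5,1,a); (5,4,f); (13,10,a); (13,14,f); (14,7,f); (14,10,a)


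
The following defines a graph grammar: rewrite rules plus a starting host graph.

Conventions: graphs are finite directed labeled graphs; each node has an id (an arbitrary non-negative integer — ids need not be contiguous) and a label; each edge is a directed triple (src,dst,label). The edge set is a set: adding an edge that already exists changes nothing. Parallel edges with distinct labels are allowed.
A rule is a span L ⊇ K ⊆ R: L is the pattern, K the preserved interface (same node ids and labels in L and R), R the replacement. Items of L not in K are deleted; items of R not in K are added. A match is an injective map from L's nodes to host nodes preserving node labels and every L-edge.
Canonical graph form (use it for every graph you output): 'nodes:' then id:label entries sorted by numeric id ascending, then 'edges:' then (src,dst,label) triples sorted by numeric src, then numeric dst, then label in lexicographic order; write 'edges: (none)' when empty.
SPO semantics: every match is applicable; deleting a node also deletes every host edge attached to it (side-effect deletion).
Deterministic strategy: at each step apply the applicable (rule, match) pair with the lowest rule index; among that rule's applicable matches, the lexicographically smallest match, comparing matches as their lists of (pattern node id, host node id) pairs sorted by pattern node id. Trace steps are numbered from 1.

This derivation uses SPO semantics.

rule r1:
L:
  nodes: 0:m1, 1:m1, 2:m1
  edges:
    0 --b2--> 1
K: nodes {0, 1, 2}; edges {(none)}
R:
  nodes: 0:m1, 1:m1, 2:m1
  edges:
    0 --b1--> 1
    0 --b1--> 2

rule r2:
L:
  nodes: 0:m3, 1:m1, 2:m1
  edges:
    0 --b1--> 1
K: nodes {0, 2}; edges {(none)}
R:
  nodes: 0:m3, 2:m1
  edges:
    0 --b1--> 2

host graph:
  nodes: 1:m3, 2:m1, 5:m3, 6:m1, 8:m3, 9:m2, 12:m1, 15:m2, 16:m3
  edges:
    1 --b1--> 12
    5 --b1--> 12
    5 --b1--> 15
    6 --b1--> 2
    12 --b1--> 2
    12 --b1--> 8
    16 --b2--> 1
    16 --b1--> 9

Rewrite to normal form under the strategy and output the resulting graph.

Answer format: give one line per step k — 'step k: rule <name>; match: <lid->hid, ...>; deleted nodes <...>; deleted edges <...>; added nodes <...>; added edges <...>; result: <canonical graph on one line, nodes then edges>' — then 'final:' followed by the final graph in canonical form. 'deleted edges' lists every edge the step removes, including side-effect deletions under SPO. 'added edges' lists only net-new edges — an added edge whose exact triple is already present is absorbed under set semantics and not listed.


step 1: rule r2; match: 0->1, 1->12, 2->2; deleted nodes 12; deleted edges (1,12,b1); (5,12,b1); (12,2,b1); (12,8,b1); added nodes (none); added edges (1,2,b1); result: nodes: 1:m3, 2:m1, 5:m3, 6:m1, 8:m3, 9:m2, 15:m2, 16:m3 edges: (1,2,b1); (5,15,b1); (6,2,b1); (16,1,b2); (16,9,b1)
step 2: rule r2; match: 0->1, 1->2, 2->6; deleted nodes 2; deleted edges (1,2,b1); (6,2,b1); added nodes (none); added edges (1,6,b1); result: nodes: 1:m3, 5:m3, 6:m1, 8:m3, 9:m2, 15:m2, 16:m3 edges: (1,6,b1); (5,15,b1); (16,1,b2); (16,9,b1)
final:
nodes: 1:m3, 5:m3, 6:m1, 8:m3, 9:m2, 15:m2, 16:m3
edges: (1,6,b1); (5,15,b1); (16,1,b2); (16,9,b1)


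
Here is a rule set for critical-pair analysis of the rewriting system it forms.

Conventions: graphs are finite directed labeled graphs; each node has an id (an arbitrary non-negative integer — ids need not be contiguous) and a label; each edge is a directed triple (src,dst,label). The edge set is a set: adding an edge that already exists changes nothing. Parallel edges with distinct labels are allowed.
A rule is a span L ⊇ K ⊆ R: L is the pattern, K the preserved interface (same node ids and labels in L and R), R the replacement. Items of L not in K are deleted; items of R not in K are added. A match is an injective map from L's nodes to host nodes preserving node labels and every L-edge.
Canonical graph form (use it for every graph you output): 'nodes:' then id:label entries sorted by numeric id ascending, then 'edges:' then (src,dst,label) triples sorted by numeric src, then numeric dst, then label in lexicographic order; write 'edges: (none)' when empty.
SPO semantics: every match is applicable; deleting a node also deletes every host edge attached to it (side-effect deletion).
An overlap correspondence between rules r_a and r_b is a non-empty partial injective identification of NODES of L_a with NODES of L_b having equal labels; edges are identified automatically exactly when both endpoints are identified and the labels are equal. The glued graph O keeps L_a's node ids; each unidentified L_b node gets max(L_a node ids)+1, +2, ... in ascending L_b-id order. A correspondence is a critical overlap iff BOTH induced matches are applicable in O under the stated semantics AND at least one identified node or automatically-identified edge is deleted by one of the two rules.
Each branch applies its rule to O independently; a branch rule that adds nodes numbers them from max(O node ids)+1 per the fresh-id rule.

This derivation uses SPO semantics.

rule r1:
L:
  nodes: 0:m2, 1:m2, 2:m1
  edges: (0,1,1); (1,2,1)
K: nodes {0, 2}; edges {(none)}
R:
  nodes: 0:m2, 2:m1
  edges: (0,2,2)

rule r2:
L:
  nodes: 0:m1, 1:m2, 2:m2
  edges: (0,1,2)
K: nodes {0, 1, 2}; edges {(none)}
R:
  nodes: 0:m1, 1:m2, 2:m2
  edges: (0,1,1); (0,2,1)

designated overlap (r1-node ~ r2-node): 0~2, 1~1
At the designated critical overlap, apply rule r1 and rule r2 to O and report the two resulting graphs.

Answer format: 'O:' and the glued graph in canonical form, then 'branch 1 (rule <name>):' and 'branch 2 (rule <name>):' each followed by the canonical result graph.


O:
nodes: 0:m2, 1:m2, 2:m1, 3:m1
edges: (0,1,1); (1,2,1); (3,1,2)
branch 1 (rule r1):
nodes: 0:m2, 2:m1, 3:m1
edges: (0,2,2)
branch 2 (rule r2):
nodes: 0:m2, 1:m2, 2:m1, 3:m1
edges: (0,1,1); (1,2,1); (3,0,1); (3,1,1)


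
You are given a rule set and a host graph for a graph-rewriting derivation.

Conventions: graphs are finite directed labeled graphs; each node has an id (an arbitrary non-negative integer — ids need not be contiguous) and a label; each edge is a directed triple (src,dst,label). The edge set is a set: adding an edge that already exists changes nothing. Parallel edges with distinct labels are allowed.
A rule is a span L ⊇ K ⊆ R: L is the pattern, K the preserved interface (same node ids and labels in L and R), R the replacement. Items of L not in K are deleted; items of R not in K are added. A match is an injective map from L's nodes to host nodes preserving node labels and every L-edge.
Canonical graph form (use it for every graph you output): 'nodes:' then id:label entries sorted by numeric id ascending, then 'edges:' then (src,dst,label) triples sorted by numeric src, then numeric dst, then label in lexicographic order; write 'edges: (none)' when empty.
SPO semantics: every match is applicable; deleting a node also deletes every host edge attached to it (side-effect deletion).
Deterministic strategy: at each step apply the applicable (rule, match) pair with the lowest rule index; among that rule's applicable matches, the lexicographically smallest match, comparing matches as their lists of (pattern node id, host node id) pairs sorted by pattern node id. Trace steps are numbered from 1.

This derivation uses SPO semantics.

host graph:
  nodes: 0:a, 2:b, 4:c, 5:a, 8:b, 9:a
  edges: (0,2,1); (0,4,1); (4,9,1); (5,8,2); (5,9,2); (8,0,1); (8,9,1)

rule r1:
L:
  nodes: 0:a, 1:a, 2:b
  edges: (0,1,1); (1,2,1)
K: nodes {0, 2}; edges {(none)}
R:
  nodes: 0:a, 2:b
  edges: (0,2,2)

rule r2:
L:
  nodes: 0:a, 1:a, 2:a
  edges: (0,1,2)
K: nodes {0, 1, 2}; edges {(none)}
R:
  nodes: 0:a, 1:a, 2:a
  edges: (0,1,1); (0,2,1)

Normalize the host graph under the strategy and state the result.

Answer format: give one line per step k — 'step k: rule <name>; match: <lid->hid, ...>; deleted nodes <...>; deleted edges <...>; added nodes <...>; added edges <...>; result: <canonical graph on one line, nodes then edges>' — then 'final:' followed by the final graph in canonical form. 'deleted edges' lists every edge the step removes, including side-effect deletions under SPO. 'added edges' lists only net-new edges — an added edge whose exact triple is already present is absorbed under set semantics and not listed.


step 1: rule r2; match: 0->5, 1->9, 2->0; deleted nodes (none); deleted edges (5,9,2); added nodes (none); added edges (5,0,1); (5,9,1); result: nodes: 0:a, 2:b, 4:c, 5:a, 8:b, 9:a edges: (0,2,1); (0,4,1); (4,9,1); (5,0,1); (5,8,2); (5,9,1); (8,0,1); (8,9,1)
step 2: rule r1; match: 0->5, 1->0, 2->2; deleted nodes 0; deleted edges (0,2,1); (0,4,1); (5,0,1); (8,0,1); added nodes (none); added edges (5,2,2); result: nodes: 2:b, 4:c, 5:a, 8:b, 9:a edges: (4,9,1); (5,2,2); (5,8,2); (5,9,1); (8,9,1)
final:
nodes: 2:b, 4:c, 5:a, 8:b, 9:a
edges: (4,9,1); (5,2,2); (5,8,2); (5,9,1); (8,9,1)


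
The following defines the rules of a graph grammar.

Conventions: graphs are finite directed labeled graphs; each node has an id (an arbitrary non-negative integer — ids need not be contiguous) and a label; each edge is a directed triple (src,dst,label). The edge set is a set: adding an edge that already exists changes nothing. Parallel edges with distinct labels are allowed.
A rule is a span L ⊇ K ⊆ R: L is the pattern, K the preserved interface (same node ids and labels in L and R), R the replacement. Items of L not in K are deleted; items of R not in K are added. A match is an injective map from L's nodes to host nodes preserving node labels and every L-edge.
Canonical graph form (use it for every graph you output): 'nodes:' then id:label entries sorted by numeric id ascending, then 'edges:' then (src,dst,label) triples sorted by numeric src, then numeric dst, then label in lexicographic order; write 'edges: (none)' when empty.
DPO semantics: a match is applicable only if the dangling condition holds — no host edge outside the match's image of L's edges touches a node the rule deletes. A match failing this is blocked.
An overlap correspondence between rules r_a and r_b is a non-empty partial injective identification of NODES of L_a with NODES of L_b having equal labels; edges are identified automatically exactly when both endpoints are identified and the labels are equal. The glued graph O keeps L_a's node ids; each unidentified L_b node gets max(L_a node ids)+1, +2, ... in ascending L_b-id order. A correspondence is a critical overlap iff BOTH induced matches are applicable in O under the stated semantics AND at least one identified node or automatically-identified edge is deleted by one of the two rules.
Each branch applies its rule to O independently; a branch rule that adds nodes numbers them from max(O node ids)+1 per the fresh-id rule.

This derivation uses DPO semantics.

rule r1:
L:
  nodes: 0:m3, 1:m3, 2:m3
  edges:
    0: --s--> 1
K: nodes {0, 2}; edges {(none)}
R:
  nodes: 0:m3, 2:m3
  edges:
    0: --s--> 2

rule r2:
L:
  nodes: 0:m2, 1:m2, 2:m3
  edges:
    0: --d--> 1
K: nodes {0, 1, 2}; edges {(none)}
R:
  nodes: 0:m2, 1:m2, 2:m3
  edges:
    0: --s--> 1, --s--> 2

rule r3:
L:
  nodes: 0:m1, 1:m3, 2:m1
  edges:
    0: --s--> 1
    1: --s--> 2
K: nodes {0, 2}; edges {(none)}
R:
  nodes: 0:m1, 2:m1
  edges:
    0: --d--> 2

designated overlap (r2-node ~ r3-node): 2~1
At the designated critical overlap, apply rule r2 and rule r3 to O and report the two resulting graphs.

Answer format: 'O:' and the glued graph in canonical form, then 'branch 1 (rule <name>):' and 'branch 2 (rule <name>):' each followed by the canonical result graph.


O:
nodes: 0:m2, 1:m2, 2:m3, 3:m1, 4:m1
edges: (0,1,d); (2,4,s); (3,2,s)
branch 1 (rule r2):
nodes: 0:m2, 1:m2, 2:m3, 3:m1, 4:m1
edges: (0,1,s); (0,2,s); (2,4,s); (3,2,s)
branch 2 (rule r3):
nodes: 0:m2, 1:m2, 3:m1, 4:m1
edges: (0,1,d); (3,4,d)
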